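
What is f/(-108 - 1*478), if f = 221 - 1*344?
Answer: 123/586 ≈ 0.20990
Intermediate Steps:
f = -123 (f = 221 - 344 = -123)
f/(-108 - 1*478) = -123/(-108 - 1*478) = -123/(-108 - 478) = -123/(-586) = -123*(-1/586) = 123/586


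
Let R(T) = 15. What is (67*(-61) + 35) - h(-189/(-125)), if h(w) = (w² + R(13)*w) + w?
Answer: -63726221/15625 ≈ -4078.5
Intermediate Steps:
h(w) = w² + 16*w (h(w) = (w² + 15*w) + w = w² + 16*w)
(67*(-61) + 35) - h(-189/(-125)) = (67*(-61) + 35) - (-189/(-125))*(16 - 189/(-125)) = (-4087 + 35) - (-189*(-1/125))*(16 - 189*(-1/125)) = -4052 - 189*(16 + 189/125)/125 = -4052 - 189*2189/(125*125) = -4052 - 1*413721/15625 = -4052 - 413721/15625 = -63726221/15625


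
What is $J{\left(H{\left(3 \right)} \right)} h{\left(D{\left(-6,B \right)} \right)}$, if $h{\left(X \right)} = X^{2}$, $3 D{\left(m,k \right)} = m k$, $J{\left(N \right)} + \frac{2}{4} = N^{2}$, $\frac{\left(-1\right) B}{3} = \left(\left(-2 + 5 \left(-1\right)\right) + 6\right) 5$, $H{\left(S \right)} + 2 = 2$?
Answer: $-450$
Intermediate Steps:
$H{\left(S \right)} = 0$ ($H{\left(S \right)} = -2 + 2 = 0$)
$B = 15$ ($B = - 3 \left(\left(-2 + 5 \left(-1\right)\right) + 6\right) 5 = - 3 \left(\left(-2 - 5\right) + 6\right) 5 = - 3 \left(-7 + 6\right) 5 = - 3 \left(\left(-1\right) 5\right) = \left(-3\right) \left(-5\right) = 15$)
$J{\left(N \right)} = - \frac{1}{2} + N^{2}$
$D{\left(m,k \right)} = \frac{k m}{3}$ ($D{\left(m,k \right)} = \frac{m k}{3} = \frac{k m}{3}$)
$J{\left(H{\left(3 \right)} \right)} h{\left(D{\left(-6,B \right)} \right)} = \left(- \frac{1}{2} + 0^{2}\right) \left(\frac{1}{3} \cdot 15 \left(-6\right)\right)^{2} = \left(- \frac{1}{2} + 0\right) \left(-30\right)^{2} = \left(- \frac{1}{2}\right) 900 = -450$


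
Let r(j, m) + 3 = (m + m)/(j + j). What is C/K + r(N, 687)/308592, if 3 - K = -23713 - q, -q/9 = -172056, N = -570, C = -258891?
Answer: -759033879173/4609157885280 ≈ -0.16468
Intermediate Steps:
q = 1548504 (q = -9*(-172056) = 1548504)
K = 1572220 (K = 3 - (-23713 - 1*1548504) = 3 - (-23713 - 1548504) = 3 - 1*(-1572217) = 3 + 1572217 = 1572220)
r(j, m) = -3 + m/j (r(j, m) = -3 + (m + m)/(j + j) = -3 + (2*m)/((2*j)) = -3 + (2*m)*(1/(2*j)) = -3 + m/j)
C/K + r(N, 687)/308592 = -258891/1572220 + (-3 + 687/(-570))/308592 = -258891*1/1572220 + (-3 + 687*(-1/570))*(1/308592) = -258891/1572220 + (-3 - 229/190)*(1/308592) = -258891/1572220 - 799/190*1/308592 = -258891/1572220 - 799/58632480 = -759033879173/4609157885280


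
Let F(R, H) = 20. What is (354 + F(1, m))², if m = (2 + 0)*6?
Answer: 139876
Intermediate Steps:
m = 12 (m = 2*6 = 12)
(354 + F(1, m))² = (354 + 20)² = 374² = 139876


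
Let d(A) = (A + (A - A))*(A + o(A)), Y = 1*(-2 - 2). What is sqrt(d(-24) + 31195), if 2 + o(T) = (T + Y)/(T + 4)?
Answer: sqrt(794635)/5 ≈ 178.28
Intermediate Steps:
Y = -4 (Y = 1*(-4) = -4)
o(T) = -2 + (-4 + T)/(4 + T) (o(T) = -2 + (T - 4)/(T + 4) = -2 + (-4 + T)/(4 + T))
d(A) = A*(A + (-12 - A)/(4 + A)) (d(A) = (A + (A - A))*(A + (-12 - A)/(4 + A)) = (A + 0)*(A + (-12 - A)/(4 + A)) = A*(A + (-12 - A)/(4 + A)))
sqrt(d(-24) + 31195) = sqrt(-24*(-12 - 1*(-24) - 24*(4 - 24))/(4 - 24) + 31195) = sqrt(-24*(-12 + 24 - 24*(-20))/(-20) + 31195) = sqrt(-24*(-1/20)*(-12 + 24 + 480) + 31195) = sqrt(-24*(-1/20)*492 + 31195) = sqrt(2952/5 + 31195) = sqrt(158927/5) = sqrt(794635)/5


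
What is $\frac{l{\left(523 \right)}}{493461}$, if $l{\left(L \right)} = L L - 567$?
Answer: $\frac{272962}{493461} \approx 0.55316$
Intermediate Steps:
$l{\left(L \right)} = -567 + L^{2}$ ($l{\left(L \right)} = L^{2} - 567 = -567 + L^{2}$)
$\frac{l{\left(523 \right)}}{493461} = \frac{-567 + 523^{2}}{493461} = \left(-567 + 273529\right) \frac{1}{493461} = 272962 \cdot \frac{1}{493461} = \frac{272962}{493461}$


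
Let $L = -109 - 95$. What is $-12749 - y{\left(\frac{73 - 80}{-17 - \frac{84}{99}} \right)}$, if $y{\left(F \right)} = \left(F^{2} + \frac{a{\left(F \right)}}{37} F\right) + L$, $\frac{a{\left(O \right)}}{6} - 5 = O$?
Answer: $- \frac{161034962258}{12836077} \approx -12546.0$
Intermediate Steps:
$a{\left(O \right)} = 30 + 6 O$
$L = -204$ ($L = -109 - 95 = -204$)
$y{\left(F \right)} = -204 + F^{2} + F \left(\frac{30}{37} + \frac{6 F}{37}\right)$ ($y{\left(F \right)} = \left(F^{2} + \frac{30 + 6 F}{37} F\right) - 204 = \left(F^{2} + \left(30 + 6 F\right) \frac{1}{37} F\right) - 204 = \left(F^{2} + \left(\frac{30}{37} + \frac{6 F}{37}\right) F\right) - 204 = \left(F^{2} + F \left(\frac{30}{37} + \frac{6 F}{37}\right)\right) - 204 = -204 + F^{2} + F \left(\frac{30}{37} + \frac{6 F}{37}\right)$)
$-12749 - y{\left(\frac{73 - 80}{-17 - \frac{84}{99}} \right)} = -12749 - \left(-204 + \frac{30 \frac{73 - 80}{-17 - \frac{84}{99}}}{37} + \frac{43 \left(\frac{73 - 80}{-17 - \frac{84}{99}}\right)^{2}}{37}\right) = -12749 - \left(-204 + \frac{30 \left(- \frac{7}{-17 - \frac{28}{33}}\right)}{37} + \frac{43 \left(- \frac{7}{-17 - \frac{28}{33}}\right)^{2}}{37}\right) = -12749 - \left(-204 + \frac{30 \left(- \frac{7}{- \frac{589}{33}}\right)}{37} + \frac{43 \left(- \frac{7}{- \frac{589}{33}}\right)^{2}}{37}\right) = -12749 - \left(-204 + \frac{30 \left(\left(-7\right) \left(- \frac{33}{589}\right)\right)}{37} + \frac{43 \left(\left(-7\right) \left(- \frac{33}{589}\right)\right)^{2}}{37}\right) = -12749 - \left(-204 + \frac{30}{37} \cdot \frac{231}{589} + \frac{43 \left(\frac{231}{589}\right)^{2}}{37}\right) = -12749 - \left(-204 + \frac{6930}{21793} + \frac{43}{37} \cdot \frac{53361}{346921}\right) = -12749 - \left(-204 + \frac{6930}{21793} + \frac{2294523}{12836077}\right) = -12749 - - \frac{2612183415}{12836077} = -12749 + \frac{2612183415}{12836077} = - \frac{161034962258}{12836077}$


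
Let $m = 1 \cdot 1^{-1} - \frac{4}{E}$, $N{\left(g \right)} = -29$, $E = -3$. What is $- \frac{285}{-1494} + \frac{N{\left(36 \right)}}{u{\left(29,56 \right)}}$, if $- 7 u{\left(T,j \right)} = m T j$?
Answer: $\frac{3407}{13944} \approx 0.24433$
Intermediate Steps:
$m = \frac{7}{3}$ ($m = 1 \cdot 1^{-1} - \frac{4}{-3} = 1 \cdot 1 - - \frac{4}{3} = 1 + \frac{4}{3} = \frac{7}{3} \approx 2.3333$)
$u{\left(T,j \right)} = - \frac{T j}{3}$ ($u{\left(T,j \right)} = - \frac{\frac{7 T}{3} j}{7} = - \frac{\frac{7}{3} T j}{7} = - \frac{T j}{3}$)
$- \frac{285}{-1494} + \frac{N{\left(36 \right)}}{u{\left(29,56 \right)}} = - \frac{285}{-1494} - \frac{29}{\left(- \frac{1}{3}\right) 29 \cdot 56} = \left(-285\right) \left(- \frac{1}{1494}\right) - \frac{29}{- \frac{1624}{3}} = \frac{95}{498} - - \frac{3}{56} = \frac{95}{498} + \frac{3}{56} = \frac{3407}{13944}$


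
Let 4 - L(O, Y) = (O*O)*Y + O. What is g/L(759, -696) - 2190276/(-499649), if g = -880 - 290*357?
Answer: 878142544285306/200335076481029 ≈ 4.3834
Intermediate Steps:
L(O, Y) = 4 - O - Y*O² (L(O, Y) = 4 - ((O*O)*Y + O) = 4 - (O²*Y + O) = 4 - (Y*O² + O) = 4 - (O + Y*O²) = 4 + (-O - Y*O²) = 4 - O - Y*O²)
g = -104410 (g = -880 - 103530 = -104410)
g/L(759, -696) - 2190276/(-499649) = -104410/(4 - 1*759 - 1*(-696)*759²) - 2190276/(-499649) = -104410/(4 - 759 - 1*(-696)*576081) - 2190276*(-1/499649) = -104410/(4 - 759 + 400952376) + 2190276/499649 = -104410/400951621 + 2190276/499649 = 878142544285306/200335076481029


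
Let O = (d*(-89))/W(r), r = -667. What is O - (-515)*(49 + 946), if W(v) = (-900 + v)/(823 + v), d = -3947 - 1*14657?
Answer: 544672039/1567 ≈ 3.4759e+5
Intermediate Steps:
d = -18604 (d = -3947 - 14657 = -18604)
W(v) = (-900 + v)/(823 + v)
O = -258297936/1567 (O = (-18604*(-89))/(((-900 - 667)/(823 - 667))) = 1655756/((-1567/156)) = 1655756/(((1/156)*(-1567))) = 1655756/(-1567/156) = 1655756*(-156/1567) = -258297936/1567 ≈ -1.6484e+5)
O - (-515)*(49 + 946) = -258297936/1567 - (-515)*(49 + 946) = -258297936/1567 - (-515)*995 = -258297936/1567 - 1*(-512425) = -258297936/1567 + 512425 = 544672039/1567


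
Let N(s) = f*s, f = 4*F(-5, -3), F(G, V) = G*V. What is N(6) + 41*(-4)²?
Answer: 1016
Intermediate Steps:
f = 60 (f = 4*(-5*(-3)) = 4*15 = 60)
N(s) = 60*s
N(6) + 41*(-4)² = 60*6 + 41*(-4)² = 360 + 41*16 = 360 + 656 = 1016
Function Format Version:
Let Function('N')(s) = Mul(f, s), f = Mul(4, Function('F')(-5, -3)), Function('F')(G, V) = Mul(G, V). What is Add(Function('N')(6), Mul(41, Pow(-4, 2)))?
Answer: 1016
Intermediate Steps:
f = 60 (f = Mul(4, Mul(-5, -3)) = Mul(4, 15) = 60)
Function('N')(s) = Mul(60, s)
Add(Function('N')(6), Mul(41, Pow(-4, 2))) = Add(Mul(60, 6), Mul(41, Pow(-4, 2))) = Add(360, Mul(41, 16)) = Add(360, 656) = 1016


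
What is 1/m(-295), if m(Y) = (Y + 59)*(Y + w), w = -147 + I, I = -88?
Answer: 1/125080 ≈ 7.9949e-6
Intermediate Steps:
w = -235 (w = -147 - 88 = -235)
m(Y) = (-235 + Y)*(59 + Y) (m(Y) = (Y + 59)*(Y - 235) = (59 + Y)*(-235 + Y) = (-235 + Y)*(59 + Y))
1/m(-295) = 1/(-13865 + (-295)**2 - 176*(-295)) = 1/(-13865 + 87025 + 51920) = 1/125080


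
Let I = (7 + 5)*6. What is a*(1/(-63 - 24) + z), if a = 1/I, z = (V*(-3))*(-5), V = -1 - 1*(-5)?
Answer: 5219/6264 ≈ 0.83317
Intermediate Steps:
V = 4 (V = -1 + 5 = 4)
z = 60 (z = (4*(-3))*(-5) = -12*(-5) = 60)
I = 72 (I = 12*6 = 72)
a = 1/72 ≈ 0.013889
a*(1/(-63 - 24) + z) = (1/(-63 - 24) + 60)/72 = (1/(-87) + 60)/72 = (-1/87 + 60)/72 = (1/72)*(5219/87) = 5219/6264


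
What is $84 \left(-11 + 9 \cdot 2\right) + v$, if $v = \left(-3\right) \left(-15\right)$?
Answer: $633$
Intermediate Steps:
$v = 45$
$84 \left(-11 + 9 \cdot 2\right) + v = 84 \left(-11 + 9 \cdot 2\right) + 45 = 84 \left(-11 + 18\right) + 45 = 84 \cdot 7 + 45 = 588 + 45 = 633$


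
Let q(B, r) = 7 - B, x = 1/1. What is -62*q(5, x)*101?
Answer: -12524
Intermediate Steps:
x = 1
-62*q(5, x)*101 = -62*(7 - 1*5)*101 = -62*(7 - 5)*101 = -62*2*101 = -124*101 = -12524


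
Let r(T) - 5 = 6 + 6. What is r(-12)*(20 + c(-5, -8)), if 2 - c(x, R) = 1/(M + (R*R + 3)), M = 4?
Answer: 26537/71 ≈ 373.76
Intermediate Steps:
r(T) = 17 (r(T) = 5 + (6 + 6) = 5 + 12 = 17)
c(x, R) = 2 - 1/(7 + R²) (c(x, R) = 2 - 1/(4 + (R*R + 3)) = 2 - 1/(4 + (R² + 3)) = 2 - 1/(4 + (3 + R²)) = 2 - 1/(7 + R²))
r(-12)*(20 + c(-5, -8)) = 17*(20 + (13 + 2*(-8)²)/(7 + (-8)²)) = 17*(20 + (13 + 2*64)/(7 + 64)) = 17*(20 + (13 + 128)/71) = 17*(20 + (1/71)*141) = 17*(20 + 141/71) = 17*(1561/71) = 26537/71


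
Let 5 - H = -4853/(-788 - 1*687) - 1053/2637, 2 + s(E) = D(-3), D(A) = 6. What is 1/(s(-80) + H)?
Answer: 432175/2640221 ≈ 0.16369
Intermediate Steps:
s(E) = 4 (s(E) = -2 + 6 = 4)
H = 911521/432175 (H = 5 - (-4853/(-788 - 1*687) - 1053/2637) = 5 - (-4853/(-788 - 687) - 1053*1/2637) = 5 - (-4853/(-1475) - 117/293) = 5 - (-4853*(-1/1475) - 117/293) = 5 - (4853/1475 - 117/293) = 5 - 1*1249354/432175 = 5 - 1249354/432175 = 911521/432175 ≈ 2.1091)
1/(s(-80) + H) = 1/(4 + 911521/432175) = 1/(2640221/432175) = 432175/2640221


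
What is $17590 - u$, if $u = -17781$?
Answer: $35371$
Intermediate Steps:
$17590 - u = 17590 - -17781 = 17590 + 17781 = 35371$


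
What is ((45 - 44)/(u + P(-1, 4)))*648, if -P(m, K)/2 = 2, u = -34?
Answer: -324/19 ≈ -17.053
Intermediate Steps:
P(m, K) = -4 (P(m, K) = -2*2 = -4)
((45 - 44)/(u + P(-1, 4)))*648 = ((45 - 44)/(-34 - 4))*648 = (1/(-38))*648 = (1*(-1/38))*648 = -1/38*648 = -324/19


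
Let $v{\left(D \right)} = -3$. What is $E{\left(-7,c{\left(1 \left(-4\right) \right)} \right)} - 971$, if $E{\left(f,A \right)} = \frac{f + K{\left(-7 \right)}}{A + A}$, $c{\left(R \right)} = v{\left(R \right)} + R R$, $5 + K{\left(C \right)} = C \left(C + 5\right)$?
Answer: $- \frac{12622}{13} \approx -970.92$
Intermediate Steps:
$K{\left(C \right)} = -5 + C \left(5 + C\right)$ ($K{\left(C \right)} = -5 + C \left(C + 5\right) = -5 + C \left(5 + C\right)$)
$c{\left(R \right)} = -3 + R^{2}$ ($c{\left(R \right)} = -3 + R R = -3 + R^{2}$)
$E{\left(f,A \right)} = \frac{9 + f}{2 A}$ ($E{\left(f,A \right)} = \frac{f + \left(-5 + \left(-7\right)^{2} + 5 \left(-7\right)\right)}{A + A} = \frac{f - -9}{2 A} = \left(f + 9\right) \frac{1}{2 A} = \left(9 + f\right) \frac{1}{2 A} = \frac{9 + f}{2 A}$)
$E{\left(-7,c{\left(1 \left(-4\right) \right)} \right)} - 971 = \frac{9 - 7}{2 \left(-3 + \left(1 \left(-4\right)\right)^{2}\right)} - 971 = \frac{1}{2} \frac{1}{-3 + \left(-4\right)^{2}} \cdot 2 - 971 = \frac{1}{2} \frac{1}{-3 + 16} \cdot 2 - 971 = \frac{1}{2} \cdot \frac{1}{13} \cdot 2 - 971 = \frac{1}{13} - 971 = - \frac{12622}{13}$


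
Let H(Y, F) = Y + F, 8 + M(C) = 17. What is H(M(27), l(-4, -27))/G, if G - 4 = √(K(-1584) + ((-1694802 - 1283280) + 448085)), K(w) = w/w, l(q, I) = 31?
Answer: 40/632503 - 20*I*√632499/632503 ≈ 6.3241e-5 - 0.025148*I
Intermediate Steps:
M(C) = 9 (M(C) = -8 + 17 = 9)
H(Y, F) = F + Y
K(w) = 1
G = 4 + 2*I*√632499 (G = 4 + √(1 + ((-1694802 - 1283280) + 448085)) = 4 + √(1 + (-2978082 + 448085)) = 4 + √(1 - 2529997) = 4 + √(-2529996) = 4 + 2*I*√632499 ≈ 4.0 + 1590.6*I)
H(M(27), l(-4, -27))/G = (31 + 9)/(4 + 2*I*√632499) = 40/(4 + 2*I*√632499)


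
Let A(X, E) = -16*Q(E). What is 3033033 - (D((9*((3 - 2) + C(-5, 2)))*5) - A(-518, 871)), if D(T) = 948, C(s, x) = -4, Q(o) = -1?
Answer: 3032101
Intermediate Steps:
A(X, E) = 16 (A(X, E) = -16*(-1) = 16)
3033033 - (D((9*((3 - 2) + C(-5, 2)))*5) - A(-518, 871)) = 3033033 - (948 - 1*16) = 3033033 - (948 - 16) = 3033033 - 1*932 = 3033033 - 932 = 3032101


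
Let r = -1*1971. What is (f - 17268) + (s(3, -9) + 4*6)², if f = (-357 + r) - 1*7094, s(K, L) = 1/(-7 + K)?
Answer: -418015/16 ≈ -26126.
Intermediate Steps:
r = -1971
f = -9422 (f = (-357 - 1971) - 1*7094 = -2328 - 7094 = -9422)
(f - 17268) + (s(3, -9) + 4*6)² = (-9422 - 17268) + (1/(-7 + 3) + 4*6)² = -26690 + (1/(-4) + 24)² = -26690 + (-¼ + 24)² = -26690 + (95/4)² = -26690 + 9025/16 = -418015/16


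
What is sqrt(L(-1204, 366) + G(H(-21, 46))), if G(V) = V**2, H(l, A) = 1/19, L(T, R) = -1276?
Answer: I*sqrt(460635)/19 ≈ 35.721*I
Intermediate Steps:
H(l, A) = 1/19 (H(l, A) = 1*(1/19) = 1/19)
sqrt(L(-1204, 366) + G(H(-21, 46))) = sqrt(-1276 + (1/19)**2) = sqrt(-1276 + 1/361) = sqrt(-460635/361) = I*sqrt(460635)/19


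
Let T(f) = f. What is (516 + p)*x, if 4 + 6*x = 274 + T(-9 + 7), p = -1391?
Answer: -117250/3 ≈ -39083.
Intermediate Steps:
x = 134/3 (x = -⅔ + (274 + (-9 + 7))/6 = -⅔ + (274 - 2)/6 = -⅔ + (⅙)*272 = -⅔ + 136/3 = 134/3 ≈ 44.667)
(516 + p)*x = (516 - 1391)*(134/3) = -875*134/3 = -117250/3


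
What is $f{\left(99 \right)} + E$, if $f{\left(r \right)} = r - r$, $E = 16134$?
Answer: $16134$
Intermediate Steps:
$f{\left(r \right)} = 0$
$f{\left(99 \right)} + E = 0 + 16134 = 16134$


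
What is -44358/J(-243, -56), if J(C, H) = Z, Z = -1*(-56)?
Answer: -22179/28 ≈ -792.11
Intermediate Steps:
Z = 56
J(C, H) = 56
-44358/J(-243, -56) = -44358/56 = -44358*1/56 = -22179/28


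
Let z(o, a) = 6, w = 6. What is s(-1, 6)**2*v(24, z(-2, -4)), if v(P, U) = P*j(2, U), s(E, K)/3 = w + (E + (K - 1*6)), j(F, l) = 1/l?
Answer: 900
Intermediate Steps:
s(E, K) = 3*E + 3*K (s(E, K) = 3*(6 + (E + (K - 1*6))) = 3*(6 + (E + (K - 6))) = 3*(6 + (E + (-6 + K))) = 3*(6 + (-6 + E + K)) = 3*(E + K) = 3*E + 3*K)
v(P, U) = P/U
s(-1, 6)**2*v(24, z(-2, -4)) = (3*(-1) + 3*6)**2*(24/6) = (-3 + 18)**2*(24*(1/6)) = 15**2*4 = 225*4 = 900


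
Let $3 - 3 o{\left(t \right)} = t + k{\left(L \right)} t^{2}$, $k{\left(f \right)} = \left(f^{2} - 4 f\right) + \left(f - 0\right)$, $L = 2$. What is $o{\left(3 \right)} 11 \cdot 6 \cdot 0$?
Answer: $0$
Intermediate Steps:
$k{\left(f \right)} = f^{2} - 3 f$ ($k{\left(f \right)} = \left(f^{2} - 4 f\right) + \left(f + 0\right) = \left(f^{2} - 4 f\right) + f = f^{2} - 3 f$)
$o{\left(t \right)} = 1 - \frac{t}{3} + \frac{2 t^{2}}{3}$ ($o{\left(t \right)} = 1 - \frac{t + 2 \left(-3 + 2\right) t^{2}}{3} = 1 - \frac{t + 2 \left(-1\right) t^{2}}{3} = 1 - \frac{t - 2 t^{2}}{3} = 1 + \left(- \frac{t}{3} + \frac{2 t^{2}}{3}\right) = 1 - \frac{t}{3} + \frac{2 t^{2}}{3}$)
$o{\left(3 \right)} 11 \cdot 6 \cdot 0 = \left(1 - 1 + \frac{2 \cdot 3^{2}}{3}\right) 11 \cdot 6 \cdot 0 = \left(1 - 1 + \frac{2}{3} \cdot 9\right) 11 \cdot 0 = \left(1 - 1 + 6\right) 11 \cdot 0 = 6 \cdot 11 \cdot 0 = 66 \cdot 0 = 0$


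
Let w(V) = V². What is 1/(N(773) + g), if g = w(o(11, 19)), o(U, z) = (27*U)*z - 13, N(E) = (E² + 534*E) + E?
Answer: 1/32707984 ≈ 3.0574e-8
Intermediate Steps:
N(E) = E² + 535*E
o(U, z) = -13 + 27*U*z (o(U, z) = 27*U*z - 13 = -13 + 27*U*z)
g = 31696900 (g = (-13 + 27*11*19)² = (-13 + 5643)² = 5630² = 31696900)
1/(N(773) + g) = 1/(773*(535 + 773) + 31696900) = 1/(773*1308 + 31696900) = 1/(1011084 + 31696900) = 1/32707984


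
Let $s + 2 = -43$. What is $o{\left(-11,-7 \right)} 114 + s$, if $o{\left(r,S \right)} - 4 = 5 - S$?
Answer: $1779$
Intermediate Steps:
$s = -45$ ($s = -2 - 43 = -45$)
$o{\left(r,S \right)} = 9 - S$ ($o{\left(r,S \right)} = 4 - \left(-5 + S\right) = 9 - S$)
$o{\left(-11,-7 \right)} 114 + s = \left(9 - -7\right) 114 - 45 = \left(9 + 7\right) 114 - 45 = 16 \cdot 114 - 45 = 1824 - 45 = 1779$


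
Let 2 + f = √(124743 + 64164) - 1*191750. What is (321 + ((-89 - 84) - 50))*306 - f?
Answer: 221740 - √188907 ≈ 2.2131e+5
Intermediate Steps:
f = -191752 + √188907 (f = -2 + (√(124743 + 64164) - 1*191750) = -2 + (√188907 - 191750) = -2 + (-191750 + √188907) = -191752 + √188907 ≈ -1.9132e+5)
(321 + ((-89 - 84) - 50))*306 - f = (321 + ((-89 - 84) - 50))*306 - (-191752 + √188907) = (321 + (-173 - 50))*306 + (191752 - √188907) = (321 - 223)*306 + (191752 - √188907) = 98*306 + (191752 - √188907) = 29988 + (191752 - √188907) = 221740 - √188907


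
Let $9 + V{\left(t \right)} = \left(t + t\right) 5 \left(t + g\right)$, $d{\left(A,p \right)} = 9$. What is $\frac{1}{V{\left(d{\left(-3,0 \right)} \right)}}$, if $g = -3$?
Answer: $\frac{1}{531} \approx 0.0018832$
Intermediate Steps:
$V{\left(t \right)} = -9 + 2 t \left(-15 + 5 t\right)$ ($V{\left(t \right)} = -9 + \left(t + t\right) 5 \left(t - 3\right) = -9 + 2 t 5 \left(-3 + t\right) = -9 + 2 t \left(-15 + 5 t\right)$)
$\frac{1}{V{\left(d{\left(-3,0 \right)} \right)}} = \frac{1}{-9 - 270 + 10 \cdot 9^{2}} = \frac{1}{-9 - 270 + 10 \cdot 81} = \frac{1}{-9 - 270 + 810} = \frac{1}{531}$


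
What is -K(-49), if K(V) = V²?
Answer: -2401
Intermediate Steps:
-K(-49) = -1*(-49)² = -1*2401 = -2401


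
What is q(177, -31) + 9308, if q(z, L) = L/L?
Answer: 9309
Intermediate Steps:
q(z, L) = 1
q(177, -31) + 9308 = 1 + 9308 = 9309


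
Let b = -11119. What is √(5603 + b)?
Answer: 2*I*√1379 ≈ 74.27*I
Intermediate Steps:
√(5603 + b) = √(5603 - 11119) = √(-5516) = 2*I*√1379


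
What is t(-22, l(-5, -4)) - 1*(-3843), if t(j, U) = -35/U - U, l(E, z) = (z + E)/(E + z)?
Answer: 3807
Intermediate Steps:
l(E, z) = 1 (l(E, z) = (E + z)/(E + z) = 1)
t(j, U) = -U - 35/U
t(-22, l(-5, -4)) - 1*(-3843) = (-1*1 - 35/1) - 1*(-3843) = (-1 - 35*1) + 3843 = (-1 - 35) + 3843 = -36 + 3843 = 3807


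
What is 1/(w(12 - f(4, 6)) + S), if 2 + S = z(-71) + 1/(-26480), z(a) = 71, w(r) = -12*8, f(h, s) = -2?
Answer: -26480/714961 ≈ -0.037037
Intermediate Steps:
w(r) = -96
S = 1827119/26480 (S = -2 + (71 + 1/(-26480)) = -2 + (71 - 1/26480) = -2 + 1880079/26480 = 1827119/26480 ≈ 69.000)
1/(w(12 - f(4, 6)) + S) = 1/(-96 + 1827119/26480) = 1/(-714961/26480) = -26480/714961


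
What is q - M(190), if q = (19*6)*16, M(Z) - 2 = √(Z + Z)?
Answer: 1822 - 2*√95 ≈ 1802.5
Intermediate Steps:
M(Z) = 2 + √2*√Z (M(Z) = 2 + √(Z + Z) = 2 + √(2*Z) = 2 + √2*√Z)
q = 1824 (q = 114*16 = 1824)
q - M(190) = 1824 - (2 + √2*√190) = 1824 - (2 + 2*√95) = 1824 + (-2 - 2*√95) = 1822 - 2*√95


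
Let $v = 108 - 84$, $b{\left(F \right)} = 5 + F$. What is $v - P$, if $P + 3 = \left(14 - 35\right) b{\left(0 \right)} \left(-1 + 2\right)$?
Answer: $132$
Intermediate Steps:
$v = 24$
$P = -108$ ($P = -3 + \left(14 - 35\right) \left(5 + 0\right) \left(-1 + 2\right) = -3 - 21 \cdot 5 \cdot 1 = -3 - 105 = -108$)
$v - P = 24 - -108 = 24 + 108 = 132$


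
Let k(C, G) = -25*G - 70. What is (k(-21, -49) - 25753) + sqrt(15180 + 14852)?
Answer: -24598 + 4*sqrt(1877) ≈ -24425.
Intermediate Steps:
k(C, G) = -70 - 25*G
(k(-21, -49) - 25753) + sqrt(15180 + 14852) = ((-70 - 25*(-49)) - 25753) + sqrt(15180 + 14852) = ((-70 + 1225) - 25753) + sqrt(30032) = (1155 - 25753) + 4*sqrt(1877) = -24598 + 4*sqrt(1877)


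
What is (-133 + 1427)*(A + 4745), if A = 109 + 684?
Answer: 7166172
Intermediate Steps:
A = 793
(-133 + 1427)*(A + 4745) = (-133 + 1427)*(793 + 4745) = 1294*5538 = 7166172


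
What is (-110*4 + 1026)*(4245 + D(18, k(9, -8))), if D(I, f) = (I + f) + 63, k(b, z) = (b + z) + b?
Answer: 2540896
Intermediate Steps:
k(b, z) = z + 2*b
D(I, f) = 63 + I + f
(-110*4 + 1026)*(4245 + D(18, k(9, -8))) = (-110*4 + 1026)*(4245 + (63 + 18 + (-8 + 2*9))) = (-440 + 1026)*(4245 + (63 + 18 + (-8 + 18))) = 586*(4245 + (63 + 18 + 10)) = 586*(4245 + 91) = 586*4336 = 2540896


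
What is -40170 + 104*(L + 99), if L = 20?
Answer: -27794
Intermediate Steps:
-40170 + 104*(L + 99) = -40170 + 104*(20 + 99) = -40170 + 104*119 = -40170 + 12376 = -27794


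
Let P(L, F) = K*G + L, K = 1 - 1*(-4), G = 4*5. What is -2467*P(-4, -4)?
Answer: -236832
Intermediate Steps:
G = 20
K = 5 (K = 1 + 4 = 5)
P(L, F) = 100 + L (P(L, F) = 5*20 + L = 100 + L)
-2467*P(-4, -4) = -2467*(100 - 4) = -2467*96 = -236832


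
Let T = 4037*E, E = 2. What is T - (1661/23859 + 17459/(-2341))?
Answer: 41034291626/5077629 ≈ 8081.4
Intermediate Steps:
T = 8074 (T = 4037*2 = 8074)
T - (1661/23859 + 17459/(-2341)) = 8074 - (1661/23859 + 17459/(-2341)) = 8074 - (1661*(1/23859) + 17459*(-1/2341)) = 8074 - (151/2169 - 17459/2341) = 8074 - 1*(-37515080/5077629) = 8074 + 37515080/5077629 = 41034291626/5077629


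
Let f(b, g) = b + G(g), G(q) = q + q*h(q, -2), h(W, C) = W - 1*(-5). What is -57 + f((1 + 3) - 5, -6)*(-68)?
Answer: 11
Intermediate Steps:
h(W, C) = 5 + W (h(W, C) = W + 5 = 5 + W)
G(q) = q + q*(5 + q)
f(b, g) = b + g*(6 + g)
-57 + f((1 + 3) - 5, -6)*(-68) = -57 + (((1 + 3) - 5) - 6*(6 - 6))*(-68) = -57 + ((4 - 5) - 6*0)*(-68) = -57 + (-1 + 0)*(-68) = -57 - 1*(-68) = -57 + 68 = 11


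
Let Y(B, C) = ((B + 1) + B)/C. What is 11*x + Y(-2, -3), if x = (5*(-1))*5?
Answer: -274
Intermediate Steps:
Y(B, C) = (1 + 2*B)/C (Y(B, C) = ((1 + B) + B)/C = (1 + 2*B)/C)
x = -25 (x = -5*5 = -25)
11*x + Y(-2, -3) = 11*(-25) + (1 + 2*(-2))/(-3) = -275 - (1 - 4)/3 = -275 - 1/3*(-3) = -275 + 1 = -274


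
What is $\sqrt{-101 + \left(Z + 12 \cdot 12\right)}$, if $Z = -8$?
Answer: $\sqrt{35} \approx 5.9161$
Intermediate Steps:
$\sqrt{-101 + \left(Z + 12 \cdot 12\right)} = \sqrt{-101 + \left(-8 + 12 \cdot 12\right)} = \sqrt{-101 + \left(-8 + 144\right)} = \sqrt{-101 + 136} = \sqrt{35}$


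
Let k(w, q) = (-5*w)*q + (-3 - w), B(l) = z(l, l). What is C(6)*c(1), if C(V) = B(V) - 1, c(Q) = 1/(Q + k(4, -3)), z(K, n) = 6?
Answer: 5/54 ≈ 0.092593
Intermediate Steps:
B(l) = 6
k(w, q) = -3 - w - 5*q*w (k(w, q) = -5*q*w + (-3 - w) = -3 - w - 5*q*w)
c(Q) = 1/(53 + Q) (c(Q) = 1/(Q + (-3 - 1*4 - 5*(-3)*4)) = 1/(Q + (-3 - 4 + 60)) = 1/(Q + 53) = 1/(53 + Q))
C(V) = 5 (C(V) = 6 - 1 = 5)
C(6)*c(1) = 5/(53 + 1) = 5/54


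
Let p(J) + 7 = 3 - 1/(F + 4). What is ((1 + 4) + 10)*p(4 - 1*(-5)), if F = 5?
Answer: -185/3 ≈ -61.667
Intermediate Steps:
p(J) = -37/9 (p(J) = -7 + (3 - 1/(5 + 4)) = -7 + (3 - 1/9) = -7 + (3 - 1*⅑) = -7 + (3 - ⅑) = -7 + 26/9 = -37/9)
((1 + 4) + 10)*p(4 - 1*(-5)) = ((1 + 4) + 10)*(-37/9) = (5 + 10)*(-37/9) = 15*(-37/9) = -185/3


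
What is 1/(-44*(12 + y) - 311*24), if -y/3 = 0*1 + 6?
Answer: -1/7200 ≈ -0.00013889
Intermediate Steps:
y = -18 (y = -3*(0*1 + 6) = -3*(0 + 6) = -3*6 = -18)
1/(-44*(12 + y) - 311*24) = 1/(-44*(12 - 18) - 311*24) = 1/(-44*(-6) - 7464) = 1/(264 - 7464) = 1/(-7200) = -1/7200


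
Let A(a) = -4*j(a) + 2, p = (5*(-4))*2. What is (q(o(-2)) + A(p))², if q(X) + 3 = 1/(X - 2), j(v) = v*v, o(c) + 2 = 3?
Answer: 40985604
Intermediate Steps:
o(c) = 1 (o(c) = -2 + 3 = 1)
p = -40 (p = -20*2 = -40)
j(v) = v²
q(X) = -3 + 1/(-2 + X) (q(X) = -3 + 1/(X - 2) = -3 + 1/(-2 + X))
A(a) = 2 - 4*a² (A(a) = -4*a² + 2 = 2 - 4*a²)
(q(o(-2)) + A(p))² = ((7 - 3*1)/(-2 + 1) + (2 - 4*(-40)²))² = ((7 - 3)/(-1) + (2 - 4*1600))² = (-1*4 + (2 - 6400))² = (-4 - 6398)² = (-6402)² = 40985604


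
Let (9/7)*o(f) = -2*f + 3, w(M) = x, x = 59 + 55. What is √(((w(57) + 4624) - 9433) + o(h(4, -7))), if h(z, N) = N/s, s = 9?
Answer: 2*I*√95002/9 ≈ 68.494*I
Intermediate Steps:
x = 114
w(M) = 114
h(z, N) = N/9
o(f) = 7/3 - 14*f/9 (o(f) = 7*(-2*f + 3)/9 = 7*(3 - 2*f)/9 = 7/3 - 14*f/9)
√(((w(57) + 4624) - 9433) + o(h(4, -7))) = √(((114 + 4624) - 9433) + (7/3 - 14*(-7)/81)) = √((4738 - 9433) + (7/3 - 14/9*(-7/9))) = √(-4695 + (7/3 + 98/81)) = √(-4695 + 287/81) = √(-380008/81) = 2*I*√95002/9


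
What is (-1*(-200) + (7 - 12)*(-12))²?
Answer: 67600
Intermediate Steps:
(-1*(-200) + (7 - 12)*(-12))² = (200 - 5*(-12))² = (200 + 60)² = 260² = 67600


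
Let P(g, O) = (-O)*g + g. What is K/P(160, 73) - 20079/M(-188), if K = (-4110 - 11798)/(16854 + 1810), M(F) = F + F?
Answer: 134911791079/2526359040 ≈ 53.402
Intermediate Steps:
M(F) = 2*F
P(g, O) = g - O*g (P(g, O) = -O*g + g = g - O*g)
K = -3977/4666 (K = -15908/18664 = -15908*1/18664 = -3977/4666 ≈ -0.85234)
K/P(160, 73) - 20079/M(-188) = -3977*1/(160*(1 - 1*73))/4666 - 20079/(2*(-188)) = -3977*1/(160*(1 - 73))/4666 - 20079/(-376) = -3977/(4666*(160*(-72))) - 20079*(-1/376) = -3977/4666/(-11520) + 20079/376 = -3977/4666*(-1/11520) + 20079/376 = 3977/53752320 + 20079/376 = 134911791079/2526359040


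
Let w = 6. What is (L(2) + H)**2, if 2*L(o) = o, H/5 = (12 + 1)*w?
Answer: 152881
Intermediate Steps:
H = 390 (H = 5*((12 + 1)*6) = 5*(13*6) = 5*78 = 390)
L(o) = o/2
(L(2) + H)**2 = ((1/2)*2 + 390)**2 = (1 + 390)**2 = 391**2 = 152881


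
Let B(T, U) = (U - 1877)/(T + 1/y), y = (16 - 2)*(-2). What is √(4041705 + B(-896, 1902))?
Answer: √2544083209033005/25089 ≈ 2010.4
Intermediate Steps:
y = -28 (y = 14*(-2) = -28)
B(T, U) = (-1877 + U)/(-1/28 + T) (B(T, U) = (U - 1877)/(T + 1/(-28)) = (-1877 + U)/(T - 1/28) = (-1877 + U)/(-1/28 + T))
√(4041705 + B(-896, 1902)) = √(4041705 + 28*(1877 - 1*1902)/(1 - 28*(-896))) = √(4041705 + 28*(1877 - 1902)/(1 + 25088)) = √(4041705 + 28*(-25)/25089) = √(4041705 + 28*(1/25089)*(-25)) = √(4041705 - 700/25089) = √(101402336045/25089) = √2544083209033005/25089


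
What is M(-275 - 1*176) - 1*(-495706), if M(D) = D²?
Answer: 699107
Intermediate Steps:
M(-275 - 1*176) - 1*(-495706) = (-275 - 1*176)² - 1*(-495706) = (-275 - 176)² + 495706 = (-451)² + 495706 = 203401 + 495706 = 699107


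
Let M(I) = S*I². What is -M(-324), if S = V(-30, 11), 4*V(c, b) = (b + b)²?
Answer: -12702096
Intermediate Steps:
V(c, b) = b² (V(c, b) = (b + b)²/4 = (2*b)²/4 = (4*b²)/4 = b²)
S = 121 (S = 11² = 121)
M(I) = 121*I²
-M(-324) = -121*(-324)² = -121*104976 = -1*12702096 = -12702096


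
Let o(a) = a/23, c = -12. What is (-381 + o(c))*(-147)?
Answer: 1289925/23 ≈ 56084.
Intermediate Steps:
o(a) = a/23 (o(a) = a*(1/23) = a/23)
(-381 + o(c))*(-147) = (-381 + (1/23)*(-12))*(-147) = (-381 - 12/23)*(-147) = -8775/23*(-147) = 1289925/23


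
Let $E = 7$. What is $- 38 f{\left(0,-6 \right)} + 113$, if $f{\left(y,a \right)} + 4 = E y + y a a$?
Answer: $265$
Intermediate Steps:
$f{\left(y,a \right)} = -4 + 7 y + y a^{2}$ ($f{\left(y,a \right)} = -4 + \left(7 y + y a a\right) = -4 + \left(7 y + a y a\right) = -4 + \left(7 y + y a^{2}\right) = -4 + 7 y + y a^{2}$)
$- 38 f{\left(0,-6 \right)} + 113 = - 38 \left(-4 + 7 \cdot 0 + 0 \left(-6\right)^{2}\right) + 113 = - 38 \left(-4 + 0 + 0 \cdot 36\right) + 113 = - 38 \left(-4 + 0 + 0\right) + 113 = \left(-38\right) \left(-4\right) + 113 = 152 + 113 = 265$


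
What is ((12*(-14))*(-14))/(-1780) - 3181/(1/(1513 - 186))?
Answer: -1878428803/445 ≈ -4.2212e+6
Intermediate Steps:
((12*(-14))*(-14))/(-1780) - 3181/(1/(1513 - 186)) = -168*(-14)*(-1/1780) - 3181/(1/1327) = 2352*(-1/1780) - 3181/1/1327 = -588/445 - 3181*1327 = -588/445 - 4221187 = -1878428803/445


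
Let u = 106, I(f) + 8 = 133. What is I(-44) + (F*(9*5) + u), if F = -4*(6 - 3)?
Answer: -309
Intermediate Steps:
I(f) = 125 (I(f) = -8 + 133 = 125)
F = -12 (F = -4*3 = -12)
I(-44) + (F*(9*5) + u) = 125 + (-108*5 + 106) = 125 + (-12*45 + 106) = 125 + (-540 + 106) = 125 - 434 = -309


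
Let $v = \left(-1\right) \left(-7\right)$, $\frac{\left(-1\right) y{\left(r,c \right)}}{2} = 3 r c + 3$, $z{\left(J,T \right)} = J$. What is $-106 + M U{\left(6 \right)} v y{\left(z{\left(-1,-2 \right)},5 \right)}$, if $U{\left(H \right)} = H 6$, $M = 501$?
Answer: $3029942$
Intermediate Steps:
$y{\left(r,c \right)} = -6 - 6 c r$ ($y{\left(r,c \right)} = - 2 \left(3 r c + 3\right) = - 2 \left(3 c r + 3\right) = - 2 \left(3 + 3 c r\right) = -6 - 6 c r$)
$v = 7$
$U{\left(H \right)} = 6 H$
$-106 + M U{\left(6 \right)} v y{\left(z{\left(-1,-2 \right)},5 \right)} = -106 + 501 \cdot 6 \cdot 6 \cdot 7 \left(-6 - 30 \left(-1\right)\right) = -106 + 501 \cdot 36 \cdot 7 \left(-6 + 30\right) = -106 + 501 \cdot 252 \cdot 24 = -106 + 501 \cdot 6048 = -106 + 3030048 = 3029942$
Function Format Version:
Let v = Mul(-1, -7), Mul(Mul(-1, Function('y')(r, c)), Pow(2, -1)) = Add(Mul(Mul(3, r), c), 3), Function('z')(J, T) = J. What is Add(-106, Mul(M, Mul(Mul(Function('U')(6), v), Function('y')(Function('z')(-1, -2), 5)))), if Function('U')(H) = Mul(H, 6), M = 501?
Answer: 3029942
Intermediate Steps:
Function('y')(r, c) = Add(-6, Mul(-6, c, r)) (Function('y')(r, c) = Mul(-2, Add(Mul(Mul(3, r), c), 3)) = Mul(-2, Add(Mul(3, c, r), 3)) = Mul(-2, Add(3, Mul(3, c, r))) = Add(-6, Mul(-6, c, r)))
v = 7
Function('U')(H) = Mul(6, H)
Add(-106, Mul(M, Mul(Mul(Function('U')(6), v), Function('y')(Function('z')(-1, -2), 5)))) = Add(-106, Mul(501, Mul(Mul(Mul(6, 6), 7), Add(-6, Mul(-6, 5, -1))))) = Add(-106, Mul(501, Mul(Mul(36, 7), Add(-6, 30)))) = Add(-106, Mul(501, Mul(252, 24))) = Add(-106, Mul(501, 6048)) = Add(-106, 3030048) = 3029942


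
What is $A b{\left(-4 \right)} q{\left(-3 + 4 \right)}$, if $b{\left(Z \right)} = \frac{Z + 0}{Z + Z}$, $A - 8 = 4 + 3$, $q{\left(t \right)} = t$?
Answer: $\frac{15}{2} \approx 7.5$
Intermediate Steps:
$A = 15$ ($A = 8 + \left(4 + 3\right) = 8 + 7 = 15$)
$b{\left(Z \right)} = \frac{1}{2}$ ($b{\left(Z \right)} = \frac{Z}{2 Z} = Z \frac{1}{2 Z} = \frac{1}{2}$)
$A b{\left(-4 \right)} q{\left(-3 + 4 \right)} = 15 \cdot \frac{1}{2} \left(-3 + 4\right) = \frac{15}{2} \cdot 1 = \frac{15}{2}$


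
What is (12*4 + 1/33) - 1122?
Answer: -35441/33 ≈ -1074.0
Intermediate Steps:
(12*4 + 1/33) - 1122 = (48 + 1/33) - 1122 = 1585/33 - 1122 = -35441/33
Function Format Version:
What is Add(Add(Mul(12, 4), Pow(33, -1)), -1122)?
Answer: Rational(-35441, 33) ≈ -1074.0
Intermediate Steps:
Add(Add(Mul(12, 4), Pow(33, -1)), -1122) = Add(Add(48, Rational(1, 33)), -1122) = Add(Rational(1585, 33), -1122) = Rational(-35441, 33)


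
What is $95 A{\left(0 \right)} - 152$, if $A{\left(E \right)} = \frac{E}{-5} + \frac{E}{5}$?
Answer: $-152$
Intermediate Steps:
$A{\left(E \right)} = 0$ ($A{\left(E \right)} = E \left(- \frac{1}{5}\right) + E \frac{1}{5} = - \frac{E}{5} + \frac{E}{5} = 0$)
$95 A{\left(0 \right)} - 152 = 95 \cdot 0 - 152 = 0 - 152 = -152$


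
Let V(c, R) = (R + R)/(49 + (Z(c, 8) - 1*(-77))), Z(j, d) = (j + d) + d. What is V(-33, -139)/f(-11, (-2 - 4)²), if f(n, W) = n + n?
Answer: 139/1199 ≈ 0.11593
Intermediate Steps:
Z(j, d) = j + 2*d (Z(j, d) = (d + j) + d = j + 2*d)
f(n, W) = 2*n
V(c, R) = 2*R/(142 + c) (V(c, R) = (R + R)/(49 + ((c + 2*8) - 1*(-77))) = (2*R)/(49 + ((c + 16) + 77)) = (2*R)/(49 + ((16 + c) + 77)) = (2*R)/(49 + (93 + c)) = (2*R)/(142 + c) = 2*R/(142 + c))
V(-33, -139)/f(-11, (-2 - 4)²) = (2*(-139)/(142 - 33))/((2*(-11))) = (2*(-139)/109)/(-22) = (2*(-139)*(1/109))*(-1/22) = -278/109*(-1/22) = 139/1199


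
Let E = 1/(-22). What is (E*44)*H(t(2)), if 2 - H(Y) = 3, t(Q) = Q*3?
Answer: 2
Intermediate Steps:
t(Q) = 3*Q
H(Y) = -1 (H(Y) = 2 - 1*3 = 2 - 3 = -1)
E = -1/22 ≈ -0.045455
(E*44)*H(t(2)) = -1/22*44*(-1) = -2*(-1) = 2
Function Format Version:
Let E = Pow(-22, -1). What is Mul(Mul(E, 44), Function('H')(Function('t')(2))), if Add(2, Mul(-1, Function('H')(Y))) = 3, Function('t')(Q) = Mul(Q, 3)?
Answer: 2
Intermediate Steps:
Function('t')(Q) = Mul(3, Q)
Function('H')(Y) = -1 (Function('H')(Y) = Add(2, Mul(-1, 3)) = Add(2, -3) = -1)
E = Rational(-1, 22) ≈ -0.045455
Mul(Mul(E, 44), Function('H')(Function('t')(2))) = Mul(Mul(Rational(-1, 22), 44), -1) = Mul(-2, -1) = 2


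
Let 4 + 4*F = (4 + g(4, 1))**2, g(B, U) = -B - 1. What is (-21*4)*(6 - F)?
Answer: -567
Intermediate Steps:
g(B, U) = -1 - B
F = -3/4 (F = -1 + (4 + (-1 - 1*4))**2/4 = -1 + (4 + (-1 - 4))**2/4 = -1 + (4 - 5)**2/4 = -1 + (1/4)*(-1)**2 = -1 + (1/4)*1 = -1 + 1/4 = -3/4 ≈ -0.75000)
(-21*4)*(6 - F) = (-21*4)*(6 - 1*(-3/4)) = -84*(6 + 3/4) = -84*27/4 = -567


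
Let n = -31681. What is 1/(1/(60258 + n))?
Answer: 28577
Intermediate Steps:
1/(1/(60258 + n)) = 1/(1/(60258 - 31681)) = 1/(1/28577) = 28577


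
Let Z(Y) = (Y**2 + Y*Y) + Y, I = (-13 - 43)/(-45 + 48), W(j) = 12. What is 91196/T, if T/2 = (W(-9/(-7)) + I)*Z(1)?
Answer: -22799/10 ≈ -2279.9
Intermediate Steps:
I = -56/3 ≈ -18.667
Z(Y) = Y + 2*Y**2 (Z(Y) = (Y**2 + Y**2) + Y = 2*Y**2 + Y = Y + 2*Y**2)
T = -40 (T = 2*((12 - 56/3)*(1*(1 + 2*1))) = 2*(-20*(1 + 2)/3) = 2*(-20*3/3) = 2*(-20/3*3) = 2*(-20) = -40)
91196/T = 91196/(-40) = 91196*(-1/40) = -22799/10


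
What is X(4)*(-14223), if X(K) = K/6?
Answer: -9482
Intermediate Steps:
X(K) = K/6 (X(K) = K*(⅙) = K/6)
X(4)*(-14223) = ((⅙)*4)*(-14223) = (⅔)*(-14223) = -9482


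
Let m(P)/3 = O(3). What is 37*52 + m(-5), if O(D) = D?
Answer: 1933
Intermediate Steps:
m(P) = 9 (m(P) = 3*3 = 9)
37*52 + m(-5) = 37*52 + 9 = 1924 + 9 = 1933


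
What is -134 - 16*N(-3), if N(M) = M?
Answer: -86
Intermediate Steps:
-134 - 16*N(-3) = -134 - 16*(-3) = -134 + 48 = -86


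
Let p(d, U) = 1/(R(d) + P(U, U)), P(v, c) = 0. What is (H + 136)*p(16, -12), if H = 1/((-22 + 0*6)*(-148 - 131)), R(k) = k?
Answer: 834769/98208 ≈ 8.5000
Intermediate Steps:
p(d, U) = 1/d (p(d, U) = 1/(d + 0) = 1/d)
H = 1/6138 (H = 1/((-22 + 0)*(-279)) = 1/(-22*(-279)) = 1/6138 ≈ 0.00016292)
(H + 136)*p(16, -12) = (1/6138 + 136)/16 = (834769/6138)*(1/16) = 834769/98208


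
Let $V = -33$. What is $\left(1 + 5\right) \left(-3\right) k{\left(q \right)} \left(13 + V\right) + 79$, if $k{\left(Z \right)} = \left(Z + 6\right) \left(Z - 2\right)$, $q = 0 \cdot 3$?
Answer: $-4241$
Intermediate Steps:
$q = 0$
$k{\left(Z \right)} = \left(-2 + Z\right) \left(6 + Z\right)$ ($k{\left(Z \right)} = \left(6 + Z\right) \left(-2 + Z\right) = \left(-2 + Z\right) \left(6 + Z\right)$)
$\left(1 + 5\right) \left(-3\right) k{\left(q \right)} \left(13 + V\right) + 79 = \left(1 + 5\right) \left(-3\right) \left(-12 + 0^{2} + 4 \cdot 0\right) \left(13 - 33\right) + 79 = 6 \left(-3\right) \left(-12 + 0 + 0\right) \left(-20\right) + 79 = \left(-18\right) \left(-12\right) \left(-20\right) + 79 = 216 \left(-20\right) + 79 = -4320 + 79 = -4241$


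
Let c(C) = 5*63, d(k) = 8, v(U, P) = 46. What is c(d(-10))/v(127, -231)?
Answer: 315/46 ≈ 6.8478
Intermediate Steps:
c(C) = 315
c(d(-10))/v(127, -231) = 315/46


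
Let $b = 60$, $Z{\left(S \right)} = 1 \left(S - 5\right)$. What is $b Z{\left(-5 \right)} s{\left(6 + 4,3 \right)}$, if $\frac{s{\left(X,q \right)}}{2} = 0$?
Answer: $0$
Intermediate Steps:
$s{\left(X,q \right)} = 0$ ($s{\left(X,q \right)} = 2 \cdot 0 = 0$)
$Z{\left(S \right)} = -5 + S$ ($Z{\left(S \right)} = 1 \left(-5 + S\right) = -5 + S$)
$b Z{\left(-5 \right)} s{\left(6 + 4,3 \right)} = 60 \left(-5 - 5\right) 0 = 60 \left(-10\right) 0 = \left(-600\right) 0 = 0$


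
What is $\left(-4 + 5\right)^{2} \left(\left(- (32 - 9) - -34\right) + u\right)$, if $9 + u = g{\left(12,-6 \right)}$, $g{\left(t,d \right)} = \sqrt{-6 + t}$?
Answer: $2 + \sqrt{6} \approx 4.4495$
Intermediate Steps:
$u = -9 + \sqrt{6}$ ($u = -9 + \sqrt{-6 + 12} = -9 + \sqrt{6} \approx -6.5505$)
$\left(-4 + 5\right)^{2} \left(\left(- (32 - 9) - -34\right) + u\right) = \left(-4 + 5\right)^{2} \left(\left(- (32 - 9) - -34\right) - \left(9 - \sqrt{6}\right)\right) = 1^{2} \left(\left(\left(-1\right) 23 + 34\right) - \left(9 - \sqrt{6}\right)\right) = 1 \left(\left(-23 + 34\right) - \left(9 - \sqrt{6}\right)\right) = 1 \left(11 - \left(9 - \sqrt{6}\right)\right) = 1 \left(2 + \sqrt{6}\right) = 2 + \sqrt{6}$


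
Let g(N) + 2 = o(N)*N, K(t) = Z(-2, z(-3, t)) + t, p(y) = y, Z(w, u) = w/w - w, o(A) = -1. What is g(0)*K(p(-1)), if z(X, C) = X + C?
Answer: -4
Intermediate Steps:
z(X, C) = C + X
Z(w, u) = 1 - w
K(t) = 3 + t (K(t) = (1 - 1*(-2)) + t = (1 + 2) + t = 3 + t)
g(N) = -2 - N
g(0)*K(p(-1)) = (-2 - 1*0)*(3 - 1) = (-2 + 0)*2 = -2*2 = -4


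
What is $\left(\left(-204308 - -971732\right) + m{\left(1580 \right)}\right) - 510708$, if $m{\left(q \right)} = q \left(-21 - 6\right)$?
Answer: $214056$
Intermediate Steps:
$m{\left(q \right)} = - 27 q$ ($m{\left(q \right)} = q \left(-27\right) = - 27 q$)
$\left(\left(-204308 - -971732\right) + m{\left(1580 \right)}\right) - 510708 = \left(\left(-204308 - -971732\right) - 42660\right) - 510708 = \left(\left(-204308 + 971732\right) - 42660\right) - 510708 = \left(767424 - 42660\right) - 510708 = 724764 - 510708 = 214056$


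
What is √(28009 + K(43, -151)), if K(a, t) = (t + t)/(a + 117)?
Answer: √11202845/20 ≈ 167.35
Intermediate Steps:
K(a, t) = 2*t/(117 + a) (K(a, t) = (2*t)/(117 + a) = 2*t/(117 + a))
√(28009 + K(43, -151)) = √(28009 + 2*(-151)/(117 + 43)) = √(28009 + 2*(-151)/160) = √(28009 + 2*(-151)*(1/160)) = √(28009 - 151/80) = √(2240569/80) = √11202845/20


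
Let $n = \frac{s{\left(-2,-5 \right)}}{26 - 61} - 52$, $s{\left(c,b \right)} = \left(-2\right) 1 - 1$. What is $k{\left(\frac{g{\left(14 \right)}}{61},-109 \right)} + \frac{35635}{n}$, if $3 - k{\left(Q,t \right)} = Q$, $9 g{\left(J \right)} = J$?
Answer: $- \frac{681759364}{997533} \approx -683.45$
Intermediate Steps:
$g{\left(J \right)} = \frac{J}{9}$
$s{\left(c,b \right)} = -3$ ($s{\left(c,b \right)} = -2 - 1 = -3$)
$k{\left(Q,t \right)} = 3 - Q$
$n = - \frac{1817}{35}$ ($n = \frac{1}{26 - 61} \left(-3\right) - 52 = \frac{1}{-35} \left(-3\right) - 52 = \left(- \frac{1}{35}\right) \left(-3\right) - 52 = \frac{3}{35} - 52 = - \frac{1817}{35} \approx -51.914$)
$k{\left(\frac{g{\left(14 \right)}}{61},-109 \right)} + \frac{35635}{n} = \left(3 - \frac{\frac{1}{9} \cdot 14}{61}\right) + \frac{35635}{- \frac{1817}{35}} = \left(3 - \frac{14}{9} \cdot \frac{1}{61}\right) + 35635 \left(- \frac{35}{1817}\right) = \left(3 - \frac{14}{549}\right) - \frac{1247225}{1817} = \frac{1633}{549} - \frac{1247225}{1817} = - \frac{681759364}{997533}$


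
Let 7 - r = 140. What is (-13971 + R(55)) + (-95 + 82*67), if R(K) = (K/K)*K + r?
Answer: -8650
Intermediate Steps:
r = -133 (r = 7 - 1*140 = 7 - 140 = -133)
R(K) = -133 + K (R(K) = (K/K)*K - 133 = 1*K - 133 = K - 133 = -133 + K)
(-13971 + R(55)) + (-95 + 82*67) = (-13971 + (-133 + 55)) + (-95 + 82*67) = (-13971 - 78) + (-95 + 5494) = -14049 + 5399 = -8650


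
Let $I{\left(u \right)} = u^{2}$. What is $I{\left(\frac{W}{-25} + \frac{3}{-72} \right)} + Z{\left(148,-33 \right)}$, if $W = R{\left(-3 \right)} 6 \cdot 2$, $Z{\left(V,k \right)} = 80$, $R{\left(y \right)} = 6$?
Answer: $\frac{31873009}{360000} \approx 88.536$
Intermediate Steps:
$W = 72$ ($W = 6 \cdot 6 \cdot 2 = 36 \cdot 2 = 72$)
$I{\left(\frac{W}{-25} + \frac{3}{-72} \right)} + Z{\left(148,-33 \right)} = \left(\frac{72}{-25} + \frac{3}{-72}\right)^{2} + 80 = \left(72 \left(- \frac{1}{25}\right) + 3 \left(- \frac{1}{72}\right)\right)^{2} + 80 = \left(- \frac{72}{25} - \frac{1}{24}\right)^{2} + 80 = \left(- \frac{1753}{600}\right)^{2} + 80 = \frac{3073009}{360000} + 80 = \frac{31873009}{360000}$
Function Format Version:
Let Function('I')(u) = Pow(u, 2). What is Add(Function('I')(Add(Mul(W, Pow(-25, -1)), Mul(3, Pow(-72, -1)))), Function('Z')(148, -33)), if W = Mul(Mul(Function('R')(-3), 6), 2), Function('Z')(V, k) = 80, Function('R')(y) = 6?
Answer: Rational(31873009, 360000) ≈ 88.536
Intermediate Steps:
W = 72 (W = Mul(Mul(6, 6), 2) = Mul(36, 2) = 72)
Add(Function('I')(Add(Mul(W, Pow(-25, -1)), Mul(3, Pow(-72, -1)))), Function('Z')(148, -33)) = Add(Pow(Add(Mul(72, Pow(-25, -1)), Mul(3, Pow(-72, -1))), 2), 80) = Add(Pow(Add(Mul(72, Rational(-1, 25)), Mul(3, Rational(-1, 72))), 2), 80) = Add(Pow(Add(Rational(-72, 25), Rational(-1, 24)), 2), 80) = Add(Pow(Rational(-1753, 600), 2), 80) = Add(Rational(3073009, 360000), 80) = Rational(31873009, 360000)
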